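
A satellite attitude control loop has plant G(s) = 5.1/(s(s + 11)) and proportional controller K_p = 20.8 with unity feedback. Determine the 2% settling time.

The closed-loop denominator s² + 11s + 106.1 gives ω_n = √106.1 = 10.3 and ζ = 11/(2ω_n) = 0.534.
2% settling time T_s ≈ 4/(ζω_n) = 4/5.5 = 0.727 s.

T_s ≈ 0.727 s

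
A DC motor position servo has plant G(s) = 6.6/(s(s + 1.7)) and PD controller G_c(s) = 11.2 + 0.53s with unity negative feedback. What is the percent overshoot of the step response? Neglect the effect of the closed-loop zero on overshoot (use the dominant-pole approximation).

36.9%

Forward path: (11.2 + 0.53s)·6.6/(s(s+1.7)). The closed-loop characteristic equation is s² + (1.7 + 6.6·0.53)s + 6.6·11.2 = 0.
That is s² + 5.198s + 73.92 = 0, so ω_n = 8.598 rad/s and ζ = 5.198/(2·8.598) = 0.3023.
%OS = 100·exp(−πζ/√(1−ζ²)) = 36.9%.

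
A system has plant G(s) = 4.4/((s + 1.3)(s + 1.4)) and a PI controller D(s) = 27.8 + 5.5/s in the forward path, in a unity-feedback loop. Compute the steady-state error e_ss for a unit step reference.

0

The open loop D(s)G(s) has a pole at the origin (type 1), so the static position error constant is infinite and e_ss = 1/(1+∞) = 0.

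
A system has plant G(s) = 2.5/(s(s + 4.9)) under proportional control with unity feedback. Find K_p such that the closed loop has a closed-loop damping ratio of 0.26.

K_p = 35.5

Closed-loop characteristic equation: s² + 4.9s + K_p·2.5 = 0.
So ω_n = √(2.5K_p) and 2ζω_n = 4.9, giving ζ = 4.9/(2√(2.5K_p)).
Setting ζ = 0.26: √(2.5K_p) = 4.9/(2·0.26) = 9.423, so K_p = 88.79/2.5 = 35.5.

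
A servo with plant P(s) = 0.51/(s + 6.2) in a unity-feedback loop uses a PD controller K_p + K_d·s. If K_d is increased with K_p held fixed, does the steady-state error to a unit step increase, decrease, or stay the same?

K_d affects only the transient (the s-coefficient); the DC loop gain, and hence e_ss, depends only on K_p.

unchanged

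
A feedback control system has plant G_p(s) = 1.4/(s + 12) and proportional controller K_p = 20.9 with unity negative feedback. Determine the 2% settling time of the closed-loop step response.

T_s ≈ 0.0969 s

Closed-loop transfer function: T(s) = K_p·G_p(s)/(1 + K_p·G_p(s)) = 29.26/(s + 12 + 29.26) = 29.26/(s + 41.26).
Time constant τ = 1/41.26 = 0.02424 s, so the 2% settling time is about 4τ = 0.0969 s.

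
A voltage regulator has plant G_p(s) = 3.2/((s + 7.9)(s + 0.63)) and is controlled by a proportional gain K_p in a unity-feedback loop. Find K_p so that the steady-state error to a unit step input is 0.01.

The loop is type 0, so e_ss(step) = 1/(1 + K_pos) with K_pos = K_p·G_p(0).
G_p(0) = 0.643. Require 1/(1 + K_p·0.643) = 0.01, so 1 + 0.643·K_p = 100.
K_p = (100 − 1)/0.643 = 154.

K_p = 154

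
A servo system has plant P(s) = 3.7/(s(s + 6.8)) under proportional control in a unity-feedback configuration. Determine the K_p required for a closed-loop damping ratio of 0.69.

K_p = 6.56

Closed-loop characteristic equation: s² + 6.8s + K_p·3.7 = 0.
So ω_n = √(3.7K_p) and 2ζω_n = 6.8, giving ζ = 6.8/(2√(3.7K_p)).
Setting ζ = 0.69: √(3.7K_p) = 6.8/(2·0.69) = 4.928, so K_p = 24.28/3.7 = 6.56.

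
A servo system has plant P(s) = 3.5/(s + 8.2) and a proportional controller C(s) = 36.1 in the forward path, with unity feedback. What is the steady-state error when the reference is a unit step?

0.0609

The loop is type 0. Static position error constant K_pos = C(0)·P(0) = 36.1·0.4268 = 15.41.
Steady-state error to a unit step: e_ss = 1/(1+K_pos) = 1/16.41 = 0.0609.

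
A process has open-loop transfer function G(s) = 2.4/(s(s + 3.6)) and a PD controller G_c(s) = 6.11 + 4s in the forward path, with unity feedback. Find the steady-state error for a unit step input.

The open loop G_c(s)G(s) has a pole at the origin (type 1), so the static position error constant is infinite and e_ss = 1/(1+∞) = 0.

0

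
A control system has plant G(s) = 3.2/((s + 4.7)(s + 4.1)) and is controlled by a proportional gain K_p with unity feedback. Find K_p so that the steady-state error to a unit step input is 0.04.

K_p = 145

For a type-0 loop with proportional control, e_ss = 1/(1 + K_p·G(0)).
G(0) = 0.1661. Require 1/(1 + K_p·0.1661) = 0.04, so 1 + 0.1661·K_p = 25.
K_p = (25 − 1)/0.1661 = 145.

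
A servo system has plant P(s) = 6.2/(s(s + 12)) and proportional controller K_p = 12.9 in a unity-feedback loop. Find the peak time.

From 1 + K_pP(s) = 0: s² + 12s + 79.98 = 0 ⇒ ω_n = 8.943, ζ = 0.6709.
Damped frequency ω_d = ω_n√(1−ζ²) = 6.632 rad/s, so peak time T_p = π/ω_d = 0.474 s.

T_p = 0.474 s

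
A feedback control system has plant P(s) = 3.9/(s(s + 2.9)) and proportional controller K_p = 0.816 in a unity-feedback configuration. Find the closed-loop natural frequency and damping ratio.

ω_n = 1.78 rad/s, ζ = 0.813

1 + K_p·P(s) = 0 gives s² + 2.9s + 3.182 = 0.
Matching s² + 2ζω_n s + ω_n²: ω_n = √3.182 = 1.784 rad/s and 2ζω_n = 2.9, so ζ = 2.9/(2·1.784) = 0.813.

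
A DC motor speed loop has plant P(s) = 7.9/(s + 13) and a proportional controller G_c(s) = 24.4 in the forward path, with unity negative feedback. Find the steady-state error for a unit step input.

0.0632

The loop is type 0. Static position error constant K_pos = G_c(0)·P(0) = 24.4·0.6077 = 14.83.
Steady-state error to a unit step: e_ss = 1/(1+K_pos) = 1/15.83 = 0.0632.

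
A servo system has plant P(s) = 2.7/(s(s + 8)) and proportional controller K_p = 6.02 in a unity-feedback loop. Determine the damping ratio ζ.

1 + K_p·P(s) = 0 gives s² + 8s + 16.25 = 0.
Matching s² + 2ζω_n s + ω_n²: ω_n = √16.25 = 4.032 rad/s and 2ζω_n = 8, so ζ = 8/(2·4.032) = 0.992.

ζ = 0.992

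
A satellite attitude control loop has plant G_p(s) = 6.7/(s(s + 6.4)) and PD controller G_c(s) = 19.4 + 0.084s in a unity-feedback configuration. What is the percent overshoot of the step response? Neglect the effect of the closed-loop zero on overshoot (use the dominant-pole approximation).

Forward path: (19.4 + 0.084s)·6.7/(s(s+6.4)). The closed-loop characteristic equation is s² + (6.4 + 6.7·0.084)s + 6.7·19.4 = 0.
That is s² + 6.963s + 130 = 0, so ω_n = 11.4 rad/s and ζ = 6.963/(2·11.4) = 0.3054.
%OS = 100·exp(−πζ/√(1−ζ²)) = 36.5%.

36.5%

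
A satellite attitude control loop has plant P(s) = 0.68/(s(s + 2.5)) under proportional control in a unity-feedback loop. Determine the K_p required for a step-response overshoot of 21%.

K_p = 11.6

From %OS = 100·exp(−πζ/√(1−ζ²)) = 21%, ζ = −ln(0.21)/√(π²+ln²(0.21)) = 0.4449.
Characteristic equation s² + 2.5s + 0.68K_p = 0 gives ζ = 2.5/(2√(0.68K_p)).
Setting ζ = 0.4449: √(0.68K_p) = 2.5/(2·0.4449) = 2.81, so K_p = 7.894/0.68 = 11.6.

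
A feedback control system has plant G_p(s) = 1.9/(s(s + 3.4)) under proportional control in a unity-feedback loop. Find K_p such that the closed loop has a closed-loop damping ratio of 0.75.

Closed-loop characteristic equation: s² + 3.4s + K_p·1.9 = 0.
So ω_n = √(1.9K_p) and 2ζω_n = 3.4, giving ζ = 3.4/(2√(1.9K_p)).
Setting ζ = 0.75: √(1.9K_p) = 3.4/(2·0.75) = 2.267, so K_p = 5.138/1.9 = 2.7.

K_p = 2.7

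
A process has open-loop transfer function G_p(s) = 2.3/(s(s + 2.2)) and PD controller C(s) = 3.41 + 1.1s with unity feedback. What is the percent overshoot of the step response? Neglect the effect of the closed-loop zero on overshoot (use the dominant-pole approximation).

0.706%

Forward path: (3.41 + 1.1s)·2.3/(s(s+2.2)). The closed-loop characteristic equation is s² + (2.2 + 2.3·1.1)s + 2.3·3.41 = 0.
That is s² + 4.73s + 7.843 = 0, so ω_n = 2.801 rad/s and ζ = 4.73/(2·2.801) = 0.8445.
%OS = 100·exp(−πζ/√(1−ζ²)) = 0.706%.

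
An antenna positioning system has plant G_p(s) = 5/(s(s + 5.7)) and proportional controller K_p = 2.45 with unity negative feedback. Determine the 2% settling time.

T_s ≈ 1.4 s

The closed-loop denominator s² + 5.7s + 12.25 gives ω_n = √12.25 = 3.5 and ζ = 5.7/(2ω_n) = 0.8143.
2% settling time T_s ≈ 4/(ζω_n) = 4/2.85 = 1.4 s.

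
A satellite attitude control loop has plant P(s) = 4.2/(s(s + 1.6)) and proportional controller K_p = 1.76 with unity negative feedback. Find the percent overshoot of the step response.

38%

Closed-loop characteristic equation: s² + 1.6s + 7.392 = 0, so ω_n = 2.719 rad/s and ζ = 1.6/(2·2.719) = 0.2942.
%OS = 100·exp(−πζ/√(1−ζ²)) = 100·exp(−π·0.2942/√0.9134) = 38%.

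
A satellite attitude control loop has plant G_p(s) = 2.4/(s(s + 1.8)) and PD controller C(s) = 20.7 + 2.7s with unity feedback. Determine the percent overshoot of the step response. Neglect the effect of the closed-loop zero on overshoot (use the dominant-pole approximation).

10.2%

Forward path: (20.7 + 2.7s)·2.4/(s(s+1.8)). The closed-loop characteristic equation is s² + (1.8 + 2.4·2.7)s + 2.4·20.7 = 0.
That is s² + 8.28s + 49.68 = 0, so ω_n = 7.048 rad/s and ζ = 8.28/(2·7.048) = 0.5874.
%OS = 100·exp(−πζ/√(1−ζ²)) = 10.2%.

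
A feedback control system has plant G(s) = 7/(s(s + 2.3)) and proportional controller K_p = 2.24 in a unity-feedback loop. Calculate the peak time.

T_p = 0.829 s

The closed-loop denominator s² + 2.3s + 15.68 gives ω_n = √15.68 = 3.96 and ζ = 2.3/(2ω_n) = 0.2904.
Damped frequency ω_d = ω_n√(1−ζ²) = 3.789 rad/s, so peak time T_p = π/ω_d = 0.829 s.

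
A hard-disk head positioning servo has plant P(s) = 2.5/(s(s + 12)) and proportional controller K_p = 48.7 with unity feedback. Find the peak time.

The closed-loop denominator s² + 12s + 121.8 gives ω_n = √121.8 = 11.03 and ζ = 12/(2ω_n) = 0.5438.
Damped frequency ω_d = ω_n√(1−ζ²) = 9.26 rad/s, so peak time T_p = π/ω_d = 0.339 s.

T_p = 0.339 s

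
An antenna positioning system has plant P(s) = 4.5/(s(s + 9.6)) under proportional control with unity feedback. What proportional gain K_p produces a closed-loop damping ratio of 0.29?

Closed-loop characteristic equation: s² + 9.6s + K_p·4.5 = 0.
So ω_n = √(4.5K_p) and 2ζω_n = 9.6, giving ζ = 9.6/(2√(4.5K_p)).
Setting ζ = 0.29: √(4.5K_p) = 9.6/(2·0.29) = 16.55, so K_p = 274/4.5 = 60.9.

K_p = 60.9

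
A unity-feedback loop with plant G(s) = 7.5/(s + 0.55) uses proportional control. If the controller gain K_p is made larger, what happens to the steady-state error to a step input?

decrease

The position error constant K_pos = K_p·G(0) grows with K_p, and e_ss = 1/(1+K_pos) falls.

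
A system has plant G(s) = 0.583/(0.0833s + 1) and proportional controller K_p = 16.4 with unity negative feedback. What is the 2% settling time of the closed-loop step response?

T_s ≈ 0.0315 s

Closed loop: T(s) = K_p·G/(1+K_p·G) = 9.561/(0.0833s + 1 + 9.561), with pole at s = −(1 + 9.561)/0.0833 = −126.8.
τ = 1/126.8 = 0.007887 s, so 2% settling time ≈ 4τ = 0.0315 s.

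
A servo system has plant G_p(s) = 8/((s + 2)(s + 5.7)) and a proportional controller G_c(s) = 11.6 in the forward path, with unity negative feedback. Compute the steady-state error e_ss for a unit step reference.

The loop is type 0. Static position error constant K_pos = G_c(0)·G_p(0) = 11.6·0.7018 = 8.14.
Steady-state error to a unit step: e_ss = 1/(1+K_pos) = 1/9.14 = 0.109.

0.109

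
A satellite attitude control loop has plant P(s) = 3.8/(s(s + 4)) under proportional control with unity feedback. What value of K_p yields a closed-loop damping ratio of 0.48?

K_p = 4.57

Closed-loop characteristic equation: s² + 4s + K_p·3.8 = 0.
So ω_n = √(3.8K_p) and 2ζω_n = 4, giving ζ = 4/(2√(3.8K_p)).
Setting ζ = 0.48: √(3.8K_p) = 4/(2·0.48) = 4.167, so K_p = 17.36/3.8 = 4.57.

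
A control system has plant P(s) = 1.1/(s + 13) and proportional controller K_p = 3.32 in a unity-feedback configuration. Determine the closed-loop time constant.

Closed-loop transfer function: T(s) = K_p·P(s)/(1 + K_p·P(s)) = 3.652/(s + 13 + 3.652) = 3.652/(s + 16.65).
Time constant τ = 1/16.65 = 0.0601 s.

τ = 0.0601 s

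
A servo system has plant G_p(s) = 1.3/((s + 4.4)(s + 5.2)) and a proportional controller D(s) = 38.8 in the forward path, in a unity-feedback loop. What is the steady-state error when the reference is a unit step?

0.312

The loop is type 0. Static position error constant K_pos = D(0)·G_p(0) = 38.8·0.05682 = 2.205.
Steady-state error to a unit step: e_ss = 1/(1+K_pos) = 1/3.205 = 0.312.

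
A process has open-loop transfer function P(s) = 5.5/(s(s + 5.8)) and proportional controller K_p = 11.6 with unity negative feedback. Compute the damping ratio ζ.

1 + K_p·P(s) = 0 gives s² + 5.8s + 63.8 = 0.
Matching s² + 2ζω_n s + ω_n²: ω_n = √63.8 = 7.987 rad/s and 2ζω_n = 5.8, so ζ = 5.8/(2·7.987) = 0.363.

ζ = 0.363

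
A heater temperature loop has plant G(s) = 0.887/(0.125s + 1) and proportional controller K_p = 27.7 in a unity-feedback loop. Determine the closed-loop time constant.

τ = 0.00489 s

Closed loop: T(s) = K_p·G/(1+K_p·G) = 24.57/(0.125s + 1 + 24.57), with pole at s = −(1 + 24.57)/0.125 = −204.6.
Closed-loop time constant τ = 1/204.6 = 0.00489 s.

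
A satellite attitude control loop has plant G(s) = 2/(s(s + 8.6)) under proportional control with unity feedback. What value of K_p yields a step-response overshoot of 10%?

From %OS = 100·exp(−πζ/√(1−ζ²)) = 10%, ζ = −ln(0.1)/√(π²+ln²(0.1)) = 0.5912.
Characteristic equation s² + 8.6s + 2K_p = 0 gives ζ = 8.6/(2√(2K_p)).
Setting ζ = 0.5912: √(2K_p) = 8.6/(2·0.5912) = 7.274, so K_p = 52.91/2 = 26.5.

K_p = 26.5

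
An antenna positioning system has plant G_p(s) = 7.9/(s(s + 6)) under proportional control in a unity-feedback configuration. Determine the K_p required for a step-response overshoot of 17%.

K_p = 4.72

From %OS = 100·exp(−πζ/√(1−ζ²)) = 17%, ζ = −ln(0.17)/√(π²+ln²(0.17)) = 0.4913.
Characteristic equation s² + 6s + 7.9K_p = 0 gives ζ = 6/(2√(7.9K_p)).
Setting ζ = 0.4913: √(7.9K_p) = 6/(2·0.4913) = 6.107, so K_p = 37.29/7.9 = 4.72.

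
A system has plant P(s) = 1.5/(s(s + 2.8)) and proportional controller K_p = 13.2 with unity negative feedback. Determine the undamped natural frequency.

1 + K_p·P(s) = 0 gives s² + 2.8s + 19.8 = 0.
Matching s² + 2ζω_n s + ω_n²: ω_n = √19.8 = 4.45 rad/s and 2ζω_n = 2.8, so ζ = 2.8/(2·4.45) = 0.315.

ω_n = 4.45 rad/s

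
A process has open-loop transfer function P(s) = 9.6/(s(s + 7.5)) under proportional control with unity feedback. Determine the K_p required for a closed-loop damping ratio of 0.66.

K_p = 3.36

Closed-loop characteristic equation: s² + 7.5s + K_p·9.6 = 0.
So ω_n = √(9.6K_p) and 2ζω_n = 7.5, giving ζ = 7.5/(2√(9.6K_p)).
Setting ζ = 0.66: √(9.6K_p) = 7.5/(2·0.66) = 5.682, so K_p = 32.28/9.6 = 3.36.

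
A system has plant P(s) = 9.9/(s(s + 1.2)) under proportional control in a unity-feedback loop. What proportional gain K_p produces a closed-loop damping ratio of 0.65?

K_p = 0.0861

Closed-loop characteristic equation: s² + 1.2s + K_p·9.9 = 0.
So ω_n = √(9.9K_p) and 2ζω_n = 1.2, giving ζ = 1.2/(2√(9.9K_p)).
Setting ζ = 0.65: √(9.9K_p) = 1.2/(2·0.65) = 0.9231, so K_p = 0.8521/9.9 = 0.0861.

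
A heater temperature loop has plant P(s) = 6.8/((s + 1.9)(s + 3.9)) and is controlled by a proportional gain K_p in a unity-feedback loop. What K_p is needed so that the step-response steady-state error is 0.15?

K_p = 6.17

The loop is type 0, so e_ss(step) = 1/(1 + K_pos) with K_pos = K_p·P(0).
P(0) = 0.9177. Require 1/(1 + K_p·0.9177) = 0.15, so 1 + 0.9177·K_p = 6.667.
K_p = (6.667 − 1)/0.9177 = 6.17.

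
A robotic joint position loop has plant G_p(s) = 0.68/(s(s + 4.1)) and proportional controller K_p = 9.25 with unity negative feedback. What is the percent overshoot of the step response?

The closed-loop denominator s² + 4.1s + 6.29 gives ω_n = √6.29 = 2.508 and ζ = 4.1/(2ω_n) = 0.8174.
%OS = 100·exp(−πζ/√(1−ζ²)) = 100·exp(−π·0.8174/√0.3319) = 1.16%.

1.16%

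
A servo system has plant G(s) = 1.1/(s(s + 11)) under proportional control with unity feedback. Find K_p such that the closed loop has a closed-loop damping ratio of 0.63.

Closed-loop characteristic equation: s² + 11s + K_p·1.1 = 0.
So ω_n = √(1.1K_p) and 2ζω_n = 11, giving ζ = 11/(2√(1.1K_p)).
Setting ζ = 0.63: √(1.1K_p) = 11/(2·0.63) = 8.73, so K_p = 76.22/1.1 = 69.3.

K_p = 69.3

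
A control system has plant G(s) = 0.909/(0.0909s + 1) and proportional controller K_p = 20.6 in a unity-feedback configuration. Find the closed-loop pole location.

Closed loop: T(s) = K_p·G/(1+K_p·G) = 18.73/(0.0909s + 1 + 18.73), with pole at s = −(1 + 18.73)/0.0909 = −217.

s = -217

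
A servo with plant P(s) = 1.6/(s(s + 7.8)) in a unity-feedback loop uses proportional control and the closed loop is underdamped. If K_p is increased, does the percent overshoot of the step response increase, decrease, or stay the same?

increase

ζ = 7.8/(2√(1.6K_p)) decreases as K_p grows; lower damping means more overshoot.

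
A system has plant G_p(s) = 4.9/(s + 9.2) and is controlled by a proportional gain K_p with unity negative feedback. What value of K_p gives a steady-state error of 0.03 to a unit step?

K_p = 60.7

For a type-0 loop with proportional control, e_ss = 1/(1 + K_p·G_p(0)).
G_p(0) = 0.5326. Require 1/(1 + K_p·0.5326) = 0.03, so 1 + 0.5326·K_p = 33.33.
K_p = (33.33 − 1)/0.5326 = 60.7.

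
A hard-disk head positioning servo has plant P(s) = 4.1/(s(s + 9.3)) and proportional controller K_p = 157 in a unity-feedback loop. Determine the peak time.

T_p = 0.126 s

The closed-loop denominator s² + 9.3s + 643.7 gives ω_n = √643.7 = 25.37 and ζ = 9.3/(2ω_n) = 0.1833.
Damped frequency ω_d = ω_n√(1−ζ²) = 24.94 rad/s, so peak time T_p = π/ω_d = 0.126 s.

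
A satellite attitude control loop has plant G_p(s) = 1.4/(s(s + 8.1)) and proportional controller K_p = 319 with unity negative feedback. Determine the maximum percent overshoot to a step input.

Closed-loop characteristic equation: s² + 8.1s + 446.6 = 0, so ω_n = 21.13 rad/s and ζ = 8.1/(2·21.13) = 0.1916.
%OS = 100·exp(−πζ/√(1−ζ²)) = 100·exp(−π·0.1916/√0.9633) = 54.1%.

54.1%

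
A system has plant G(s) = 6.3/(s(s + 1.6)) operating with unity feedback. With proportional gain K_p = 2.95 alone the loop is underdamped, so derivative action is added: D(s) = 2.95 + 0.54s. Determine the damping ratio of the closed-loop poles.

ζ = 0.58

Forward path: (2.95 + 0.54s)·6.3/(s(s+1.6)). The closed-loop characteristic equation is s² + (1.6 + 6.3·0.54)s + 6.3·2.95 = 0.
That is s² + 5.002s + 18.59 = 0, so ω_n = 4.311 rad/s and ζ = 5.002/(2·4.311) = 0.5801.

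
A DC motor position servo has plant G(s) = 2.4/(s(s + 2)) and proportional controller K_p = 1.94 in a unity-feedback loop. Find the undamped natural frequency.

With unity feedback the closed-loop characteristic equation is s² + 2s + 1.94·2.4 = s² + 2s + 4.656 = 0.
Matching s² + 2ζω_n s + ω_n²: ω_n = √4.656 = 2.158 rad/s and 2ζω_n = 2, so ζ = 2/(2·2.158) = 0.463.

ω_n = 2.16 rad/s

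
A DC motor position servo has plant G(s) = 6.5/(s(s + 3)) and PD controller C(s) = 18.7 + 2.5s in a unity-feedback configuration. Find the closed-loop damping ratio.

ζ = 0.873

Forward path: (18.7 + 2.5s)·6.5/(s(s+3)). The closed-loop characteristic equation is s² + (3 + 6.5·2.5)s + 6.5·18.7 = 0.
That is s² + 19.25s + 121.5 = 0, so ω_n = 11.02 rad/s and ζ = 19.25/(2·11.02) = 0.873.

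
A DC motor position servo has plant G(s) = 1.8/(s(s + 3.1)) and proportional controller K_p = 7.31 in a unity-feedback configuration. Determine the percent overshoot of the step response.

Closed-loop characteristic equation: s² + 3.1s + 13.16 = 0, so ω_n = 3.627 rad/s and ζ = 3.1/(2·3.627) = 0.4273.
%OS = 100·exp(−πζ/√(1−ζ²)) = 100·exp(−π·0.4273/√0.8174) = 22.7%.

22.7%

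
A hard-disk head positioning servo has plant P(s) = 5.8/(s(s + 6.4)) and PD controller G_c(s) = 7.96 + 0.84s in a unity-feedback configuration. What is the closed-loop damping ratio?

Forward path: (7.96 + 0.84s)·5.8/(s(s+6.4)). The closed-loop characteristic equation is s² + (6.4 + 5.8·0.84)s + 5.8·7.96 = 0.
That is s² + 11.27s + 46.17 = 0, so ω_n = 6.795 rad/s and ζ = 11.27/(2·6.795) = 0.8295.

ζ = 0.829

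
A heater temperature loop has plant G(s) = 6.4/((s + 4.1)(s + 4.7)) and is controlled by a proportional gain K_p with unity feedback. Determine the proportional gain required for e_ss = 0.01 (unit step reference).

The loop is type 0, so e_ss(step) = 1/(1 + K_pos) with K_pos = K_p·G(0).
G(0) = 0.3321. Require 1/(1 + K_p·0.3321) = 0.01, so 1 + 0.3321·K_p = 100.
K_p = (100 − 1)/0.3321 = 298.

K_p = 298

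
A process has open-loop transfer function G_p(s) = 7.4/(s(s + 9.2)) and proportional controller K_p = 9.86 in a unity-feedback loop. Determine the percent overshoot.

From 1 + K_pG_p(s) = 0: s² + 9.2s + 72.96 = 0 ⇒ ω_n = 8.542, ζ = 0.5385.
%OS = 100·exp(−πζ/√(1−ζ²)) = 100·exp(−π·0.5385/√0.71) = 13.4%.

13.4%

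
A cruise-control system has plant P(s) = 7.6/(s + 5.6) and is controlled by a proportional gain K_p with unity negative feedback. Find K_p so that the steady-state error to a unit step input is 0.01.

K_p = 72.9

The loop is type 0, so e_ss(step) = 1/(1 + K_pos) with K_pos = K_p·P(0).
P(0) = 1.357. Require 1/(1 + K_p·1.357) = 0.01, so 1 + 1.357·K_p = 100.
K_p = (100 − 1)/1.357 = 72.9.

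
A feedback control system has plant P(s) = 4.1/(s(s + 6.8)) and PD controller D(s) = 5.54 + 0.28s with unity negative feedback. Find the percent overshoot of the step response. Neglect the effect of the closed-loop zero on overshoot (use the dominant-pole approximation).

0.869%

Forward path: (5.54 + 0.28s)·4.1/(s(s+6.8)). The closed-loop characteristic equation is s² + (6.8 + 4.1·0.28)s + 4.1·5.54 = 0.
That is s² + 7.948s + 22.71 = 0, so ω_n = 4.766 rad/s and ζ = 7.948/(2·4.766) = 0.8338.
%OS = 100·exp(−πζ/√(1−ζ²)) = 0.869%.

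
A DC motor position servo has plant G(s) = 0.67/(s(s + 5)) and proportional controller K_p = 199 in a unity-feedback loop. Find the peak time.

From 1 + K_pG(s) = 0: s² + 5s + 133.3 = 0 ⇒ ω_n = 11.55, ζ = 0.2165.
Damped frequency ω_d = ω_n√(1−ζ²) = 11.27 rad/s, so peak time T_p = π/ω_d = 0.279 s.

T_p = 0.279 s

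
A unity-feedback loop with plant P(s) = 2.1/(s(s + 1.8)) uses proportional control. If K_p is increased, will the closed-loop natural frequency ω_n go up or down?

ω_n = √(2.1·K_p), which grows with K_p.

increase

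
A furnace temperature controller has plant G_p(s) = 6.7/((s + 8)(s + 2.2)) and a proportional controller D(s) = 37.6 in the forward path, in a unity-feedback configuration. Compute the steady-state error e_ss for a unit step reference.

The loop is type 0. Static position error constant K_pos = D(0)·G_p(0) = 37.6·0.3807 = 14.31.
Steady-state error to a unit step: e_ss = 1/(1+K_pos) = 1/15.31 = 0.0653.

0.0653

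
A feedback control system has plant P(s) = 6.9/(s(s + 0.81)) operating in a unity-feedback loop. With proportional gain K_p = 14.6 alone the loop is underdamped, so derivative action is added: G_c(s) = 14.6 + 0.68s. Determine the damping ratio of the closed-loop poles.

ζ = 0.274

Forward path: (14.6 + 0.68s)·6.9/(s(s+0.81)). The closed-loop characteristic equation is s² + (0.81 + 6.9·0.68)s + 6.9·14.6 = 0.
That is s² + 5.502s + 100.7 = 0, so ω_n = 10.04 rad/s and ζ = 5.502/(2·10.04) = 0.2741.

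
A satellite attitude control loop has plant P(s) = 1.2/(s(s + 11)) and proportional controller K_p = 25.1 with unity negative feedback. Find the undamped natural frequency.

ω_n = 5.49 rad/s

The closed-loop denominator is s(s+11) + 25.1·1.2 = s² + 11s + 30.12.
Matching s² + 2ζω_n s + ω_n²: ω_n = √30.12 = 5.488 rad/s and 2ζω_n = 11, so ζ = 11/(2·5.488) = 1.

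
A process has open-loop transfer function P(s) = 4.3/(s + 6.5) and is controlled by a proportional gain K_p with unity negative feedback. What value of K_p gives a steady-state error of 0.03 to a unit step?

The loop is type 0, so e_ss(step) = 1/(1 + K_pos) with K_pos = K_p·P(0).
P(0) = 0.6615. Require 1/(1 + K_p·0.6615) = 0.03, so 1 + 0.6615·K_p = 33.33.
K_p = (33.33 − 1)/0.6615 = 48.9.

K_p = 48.9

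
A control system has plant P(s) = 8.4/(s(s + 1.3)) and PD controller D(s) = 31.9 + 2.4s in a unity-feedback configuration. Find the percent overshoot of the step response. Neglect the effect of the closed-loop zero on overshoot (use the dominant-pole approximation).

Forward path: (31.9 + 2.4s)·8.4/(s(s+1.3)). The closed-loop characteristic equation is s² + (1.3 + 8.4·2.4)s + 8.4·31.9 = 0.
That is s² + 21.46s + 268 = 0, so ω_n = 16.37 rad/s and ζ = 21.46/(2·16.37) = 0.6555.
%OS = 100·exp(−πζ/√(1−ζ²)) = 6.54%.

6.54%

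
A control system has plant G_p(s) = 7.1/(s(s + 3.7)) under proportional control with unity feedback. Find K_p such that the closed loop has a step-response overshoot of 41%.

K_p = 6.47

From %OS = 100·exp(−πζ/√(1−ζ²)) = 41%, ζ = −ln(0.41)/√(π²+ln²(0.41)) = 0.273.
Characteristic equation s² + 3.7s + 7.1K_p = 0 gives ζ = 3.7/(2√(7.1K_p)).
Setting ζ = 0.273: √(7.1K_p) = 3.7/(2·0.273) = 6.776, so K_p = 45.91/7.1 = 6.47.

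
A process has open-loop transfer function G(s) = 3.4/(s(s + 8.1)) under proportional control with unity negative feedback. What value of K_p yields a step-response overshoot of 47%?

K_p = 88.3

From %OS = 100·exp(−πζ/√(1−ζ²)) = 47%, ζ = −ln(0.47)/√(π²+ln²(0.47)) = 0.2337.
Characteristic equation s² + 8.1s + 3.4K_p = 0 gives ζ = 8.1/(2√(3.4K_p)).
Setting ζ = 0.2337: √(3.4K_p) = 8.1/(2·0.2337) = 17.33, so K_p = 300.4/3.4 = 88.3.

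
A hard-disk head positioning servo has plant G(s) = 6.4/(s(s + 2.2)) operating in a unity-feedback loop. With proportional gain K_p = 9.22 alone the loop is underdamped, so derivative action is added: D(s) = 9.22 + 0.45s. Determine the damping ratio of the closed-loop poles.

Forward path: (9.22 + 0.45s)·6.4/(s(s+2.2)). The closed-loop characteristic equation is s² + (2.2 + 6.4·0.45)s + 6.4·9.22 = 0.
That is s² + 5.08s + 59.01 = 0, so ω_n = 7.682 rad/s and ζ = 5.08/(2·7.682) = 0.3307.

ζ = 0.331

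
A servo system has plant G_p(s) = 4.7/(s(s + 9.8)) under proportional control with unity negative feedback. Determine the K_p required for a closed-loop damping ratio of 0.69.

K_p = 10.7

Closed-loop characteristic equation: s² + 9.8s + K_p·4.7 = 0.
So ω_n = √(4.7K_p) and 2ζω_n = 9.8, giving ζ = 9.8/(2√(4.7K_p)).
Setting ζ = 0.69: √(4.7K_p) = 9.8/(2·0.69) = 7.101, so K_p = 50.43/4.7 = 10.7.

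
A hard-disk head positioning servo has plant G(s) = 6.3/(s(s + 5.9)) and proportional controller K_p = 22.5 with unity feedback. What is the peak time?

T_p = 0.272 s

The closed-loop denominator s² + 5.9s + 141.8 gives ω_n = √141.8 = 11.91 and ζ = 5.9/(2ω_n) = 0.2478.
Damped frequency ω_d = ω_n√(1−ζ²) = 11.53 rad/s, so peak time T_p = π/ω_d = 0.272 s.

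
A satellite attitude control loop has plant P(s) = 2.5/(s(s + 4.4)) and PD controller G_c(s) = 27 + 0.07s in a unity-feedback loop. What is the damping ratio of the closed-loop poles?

Forward path: (27 + 0.07s)·2.5/(s(s+4.4)). The closed-loop characteristic equation is s² + (4.4 + 2.5·0.07)s + 2.5·27 = 0.
That is s² + 4.575s + 67.5 = 0, so ω_n = 8.216 rad/s and ζ = 4.575/(2·8.216) = 0.2784.

ζ = 0.278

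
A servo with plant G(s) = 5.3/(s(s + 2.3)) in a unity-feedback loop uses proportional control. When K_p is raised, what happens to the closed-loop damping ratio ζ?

decrease

ζ = 2.3/(2√(5.3K_p)); increasing K_p raises the denominator, so ζ falls.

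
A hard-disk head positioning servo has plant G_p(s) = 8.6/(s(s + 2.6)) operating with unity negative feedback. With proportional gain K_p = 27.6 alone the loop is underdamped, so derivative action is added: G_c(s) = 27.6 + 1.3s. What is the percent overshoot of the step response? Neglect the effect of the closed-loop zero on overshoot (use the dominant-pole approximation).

20.8%

Forward path: (27.6 + 1.3s)·8.6/(s(s+2.6)). The closed-loop characteristic equation is s² + (2.6 + 8.6·1.3)s + 8.6·27.6 = 0.
That is s² + 13.78s + 237.4 = 0, so ω_n = 15.41 rad/s and ζ = 13.78/(2·15.41) = 0.4472.
%OS = 100·exp(−πζ/√(1−ζ²)) = 20.8%.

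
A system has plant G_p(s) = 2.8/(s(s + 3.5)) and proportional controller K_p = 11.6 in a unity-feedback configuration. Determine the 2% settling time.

T_s ≈ 2.29 s

Closed-loop characteristic equation: s² + 3.5s + 32.48 = 0, so ω_n = 5.699 rad/s and ζ = 3.5/(2·5.699) = 0.3071.
2% settling time T_s ≈ 4/(ζω_n) = 4/1.75 = 2.29 s.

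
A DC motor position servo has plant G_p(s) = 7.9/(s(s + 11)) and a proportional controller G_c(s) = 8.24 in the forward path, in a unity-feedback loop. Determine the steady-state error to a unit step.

The open loop G_c(s)G_p(s) has a pole at the origin (type 1), so the static position error constant is infinite and e_ss = 1/(1+∞) = 0.

0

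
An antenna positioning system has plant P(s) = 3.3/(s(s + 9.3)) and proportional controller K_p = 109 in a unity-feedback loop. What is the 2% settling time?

The closed-loop denominator s² + 9.3s + 359.7 gives ω_n = √359.7 = 18.97 and ζ = 9.3/(2ω_n) = 0.2452.
2% settling time T_s ≈ 4/(ζω_n) = 4/4.65 = 0.86 s.

T_s ≈ 0.86 s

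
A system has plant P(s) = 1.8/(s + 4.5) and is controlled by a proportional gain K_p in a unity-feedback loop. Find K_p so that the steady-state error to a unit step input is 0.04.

K_p = 60

For a type-0 loop with proportional control, e_ss = 1/(1 + K_p·P(0)).
P(0) = 0.4. Require 1/(1 + K_p·0.4) = 0.04, so 1 + 0.4·K_p = 25.
K_p = (25 − 1)/0.4 = 60.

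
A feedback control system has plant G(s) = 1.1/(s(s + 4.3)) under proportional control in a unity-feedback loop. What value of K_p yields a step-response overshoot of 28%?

From %OS = 100·exp(−πζ/√(1−ζ²)) = 28%, ζ = −ln(0.28)/√(π²+ln²(0.28)) = 0.3755.
Characteristic equation s² + 4.3s + 1.1K_p = 0 gives ζ = 4.3/(2√(1.1K_p)).
Setting ζ = 0.3755: √(1.1K_p) = 4.3/(2·0.3755) = 5.725, so K_p = 32.78/1.1 = 29.8.

K_p = 29.8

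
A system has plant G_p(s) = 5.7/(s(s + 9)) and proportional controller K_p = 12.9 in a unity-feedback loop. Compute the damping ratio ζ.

ζ = 0.525

1 + K_p·G_p(s) = 0 gives s² + 9s + 73.53 = 0.
Matching s² + 2ζω_n s + ω_n²: ω_n = √73.53 = 8.575 rad/s and 2ζω_n = 9, so ζ = 9/(2·8.575) = 0.525.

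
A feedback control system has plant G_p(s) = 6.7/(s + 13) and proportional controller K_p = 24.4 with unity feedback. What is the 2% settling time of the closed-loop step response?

T_s ≈ 0.0227 s

Closed-loop transfer function: T(s) = K_p·G_p(s)/(1 + K_p·G_p(s)) = 163.5/(s + 13 + 163.5) = 163.5/(s + 176.5).
Time constant τ = 1/176.5 = 0.005666 s, so the 2% settling time is about 4τ = 0.0227 s.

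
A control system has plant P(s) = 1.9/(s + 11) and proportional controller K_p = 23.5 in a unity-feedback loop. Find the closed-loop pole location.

Closed-loop transfer function: T(s) = K_p·P(s)/(1 + K_p·P(s)) = 44.65/(s + 11 + 44.65) = 44.65/(s + 55.65).
The closed-loop pole is at s = −55.65.

s = -55.65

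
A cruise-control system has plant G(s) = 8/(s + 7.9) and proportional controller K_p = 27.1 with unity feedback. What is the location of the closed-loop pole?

s = -224.7

Closed-loop transfer function: T(s) = K_p·G(s)/(1 + K_p·G(s)) = 216.8/(s + 7.9 + 216.8) = 216.8/(s + 224.7).
The closed-loop pole is at s = −224.7.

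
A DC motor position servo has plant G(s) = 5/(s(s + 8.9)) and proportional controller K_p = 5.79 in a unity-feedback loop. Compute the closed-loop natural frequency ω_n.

ω_n = 5.38 rad/s

The closed-loop denominator is s(s+8.9) + 5.79·5 = s² + 8.9s + 28.95.
So ω_n² = 28.95 ⇒ ω_n = 5.381 rad/s, and ζ = 8.9/(2ω_n) = 0.827.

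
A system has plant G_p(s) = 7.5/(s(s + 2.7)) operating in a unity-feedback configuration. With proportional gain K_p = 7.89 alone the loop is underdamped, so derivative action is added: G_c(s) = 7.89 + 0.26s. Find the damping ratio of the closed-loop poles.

Forward path: (7.89 + 0.26s)·7.5/(s(s+2.7)). The closed-loop characteristic equation is s² + (2.7 + 7.5·0.26)s + 7.5·7.89 = 0.
That is s² + 4.65s + 59.17 = 0, so ω_n = 7.693 rad/s and ζ = 4.65/(2·7.693) = 0.3022.

ζ = 0.302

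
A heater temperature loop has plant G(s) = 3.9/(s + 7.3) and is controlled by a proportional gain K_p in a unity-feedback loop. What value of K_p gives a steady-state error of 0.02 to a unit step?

K_p = 91.7

The loop is type 0, so e_ss(step) = 1/(1 + K_pos) with K_pos = K_p·G(0).
G(0) = 0.5342. Require 1/(1 + K_p·0.5342) = 0.02, so 1 + 0.5342·K_p = 50.
K_p = (50 − 1)/0.5342 = 91.7.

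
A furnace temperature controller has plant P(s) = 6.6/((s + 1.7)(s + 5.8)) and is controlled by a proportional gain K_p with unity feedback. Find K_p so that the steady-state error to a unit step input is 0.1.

K_p = 13.4

The loop is type 0, so e_ss(step) = 1/(1 + K_pos) with K_pos = K_p·P(0).
P(0) = 0.6694. Require 1/(1 + K_p·0.6694) = 0.1, so 1 + 0.6694·K_p = 10.
K_p = (10 − 1)/0.6694 = 13.4.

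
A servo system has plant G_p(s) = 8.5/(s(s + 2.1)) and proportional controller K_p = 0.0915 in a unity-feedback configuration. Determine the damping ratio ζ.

ζ = 1.19

1 + K_p·G_p(s) = 0 gives s² + 2.1s + 0.7777 = 0.
So ω_n² = 0.7777 ⇒ ω_n = 0.8819 rad/s, and ζ = 2.1/(2ω_n) = 1.19.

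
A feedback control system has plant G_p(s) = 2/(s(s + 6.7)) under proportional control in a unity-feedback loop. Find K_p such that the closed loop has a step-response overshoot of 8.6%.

From %OS = 100·exp(−πζ/√(1−ζ²)) = 8.6%, ζ = −ln(0.086)/√(π²+ln²(0.086)) = 0.6155.
Characteristic equation s² + 6.7s + 2K_p = 0 gives ζ = 6.7/(2√(2K_p)).
Setting ζ = 0.6155: √(2K_p) = 6.7/(2·0.6155) = 5.443, so K_p = 29.62/2 = 14.8.

K_p = 14.8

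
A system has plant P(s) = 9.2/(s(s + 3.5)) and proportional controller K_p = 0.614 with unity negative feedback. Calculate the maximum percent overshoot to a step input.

Closed-loop characteristic equation: s² + 3.5s + 5.649 = 0, so ω_n = 2.377 rad/s and ζ = 3.5/(2·2.377) = 0.7363.
%OS = 100·exp(−πζ/√(1−ζ²)) = 100·exp(−π·0.7363/√0.4578) = 3.28%.

3.28%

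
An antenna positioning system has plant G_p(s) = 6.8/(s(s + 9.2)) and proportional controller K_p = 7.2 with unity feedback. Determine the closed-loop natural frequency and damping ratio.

ω_n = 7 rad/s, ζ = 0.657

1 + K_p·G_p(s) = 0 gives s² + 9.2s + 48.96 = 0.
Matching s² + 2ζω_n s + ω_n²: ω_n = √48.96 = 6.997 rad/s and 2ζω_n = 9.2, so ζ = 9.2/(2·6.997) = 0.657.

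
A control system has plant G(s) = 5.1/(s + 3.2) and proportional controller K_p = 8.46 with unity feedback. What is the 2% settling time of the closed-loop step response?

T_s ≈ 0.0863 s

Closed-loop transfer function: T(s) = K_p·G(s)/(1 + K_p·G(s)) = 43.15/(s + 3.2 + 43.15) = 43.15/(s + 46.35).
Time constant τ = 1/46.35 = 0.02158 s, so the 2% settling time is about 4τ = 0.0863 s.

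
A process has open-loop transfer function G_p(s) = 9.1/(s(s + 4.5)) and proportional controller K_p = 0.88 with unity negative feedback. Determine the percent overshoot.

1.63%

The closed-loop denominator s² + 4.5s + 8.008 gives ω_n = √8.008 = 2.83 and ζ = 4.5/(2ω_n) = 0.7951.
%OS = 100·exp(−πζ/√(1−ζ²)) = 100·exp(−π·0.7951/√0.3678) = 1.63%.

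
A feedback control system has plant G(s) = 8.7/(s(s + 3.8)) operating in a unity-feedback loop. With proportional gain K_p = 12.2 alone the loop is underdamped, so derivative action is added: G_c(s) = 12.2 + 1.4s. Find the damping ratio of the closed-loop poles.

ζ = 0.776

Forward path: (12.2 + 1.4s)·8.7/(s(s+3.8)). The closed-loop characteristic equation is s² + (3.8 + 8.7·1.4)s + 8.7·12.2 = 0.
That is s² + 15.98s + 106.1 = 0, so ω_n = 10.3 rad/s and ζ = 15.98/(2·10.3) = 0.7755.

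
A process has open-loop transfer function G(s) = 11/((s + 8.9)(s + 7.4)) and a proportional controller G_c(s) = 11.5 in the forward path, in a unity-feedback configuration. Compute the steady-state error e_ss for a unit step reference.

The loop is type 0. Static position error constant K_pos = G_c(0)·G(0) = 11.5·0.167 = 1.921.
Steady-state error to a unit step: e_ss = 1/(1+K_pos) = 1/2.921 = 0.342.

0.342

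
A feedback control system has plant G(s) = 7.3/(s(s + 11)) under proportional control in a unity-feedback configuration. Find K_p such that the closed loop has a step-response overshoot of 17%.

From %OS = 100·exp(−πζ/√(1−ζ²)) = 17%, ζ = −ln(0.17)/√(π²+ln²(0.17)) = 0.4913.
Characteristic equation s² + 11s + 7.3K_p = 0 gives ζ = 11/(2√(7.3K_p)).
Setting ζ = 0.4913: √(7.3K_p) = 11/(2·0.4913) = 11.2, so K_p = 125.3/7.3 = 17.2.

K_p = 17.2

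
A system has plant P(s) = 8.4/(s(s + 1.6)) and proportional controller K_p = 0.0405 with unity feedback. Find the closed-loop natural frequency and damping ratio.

1 + K_p·P(s) = 0 gives s² + 1.6s + 0.3402 = 0.
Matching s² + 2ζω_n s + ω_n²: ω_n = √0.3402 = 0.5833 rad/s and 2ζω_n = 1.6, so ζ = 1.6/(2·0.5833) = 1.37.

ω_n = 0.583 rad/s, ζ = 1.37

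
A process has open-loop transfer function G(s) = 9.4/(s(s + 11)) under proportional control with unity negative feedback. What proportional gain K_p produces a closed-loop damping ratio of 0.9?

K_p = 3.97

Closed-loop characteristic equation: s² + 11s + K_p·9.4 = 0.
So ω_n = √(9.4K_p) and 2ζω_n = 11, giving ζ = 11/(2√(9.4K_p)).
Setting ζ = 0.9: √(9.4K_p) = 11/(2·0.9) = 6.111, so K_p = 37.35/9.4 = 3.97.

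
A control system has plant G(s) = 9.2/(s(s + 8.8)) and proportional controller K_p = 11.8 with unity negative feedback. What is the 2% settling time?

Closed-loop characteristic equation: s² + 8.8s + 108.6 = 0, so ω_n = 10.42 rad/s and ζ = 8.8/(2·10.42) = 0.4223.
2% settling time T_s ≈ 4/(ζω_n) = 4/4.4 = 0.909 s.

T_s ≈ 0.909 s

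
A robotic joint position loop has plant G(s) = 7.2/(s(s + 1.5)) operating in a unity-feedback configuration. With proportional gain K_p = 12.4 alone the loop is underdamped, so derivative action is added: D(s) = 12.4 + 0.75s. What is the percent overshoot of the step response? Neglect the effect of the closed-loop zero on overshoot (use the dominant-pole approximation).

29.2%

Forward path: (12.4 + 0.75s)·7.2/(s(s+1.5)). The closed-loop characteristic equation is s² + (1.5 + 7.2·0.75)s + 7.2·12.4 = 0.
That is s² + 6.9s + 89.28 = 0, so ω_n = 9.449 rad/s and ζ = 6.9/(2·9.449) = 0.3651.
%OS = 100·exp(−πζ/√(1−ζ²)) = 29.2%.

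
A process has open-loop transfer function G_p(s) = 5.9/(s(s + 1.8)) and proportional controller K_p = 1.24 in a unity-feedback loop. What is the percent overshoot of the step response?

Closed-loop characteristic equation: s² + 1.8s + 7.316 = 0, so ω_n = 2.705 rad/s and ζ = 1.8/(2·2.705) = 0.3327.
%OS = 100·exp(−πζ/√(1−ζ²)) = 100·exp(−π·0.3327/√0.8893) = 33%.

33%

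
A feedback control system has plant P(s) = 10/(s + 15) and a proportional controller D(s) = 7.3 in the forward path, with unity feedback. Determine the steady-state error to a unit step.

The loop is type 0. Static position error constant K_pos = D(0)·P(0) = 7.3·0.6667 = 4.867.
Steady-state error to a unit step: e_ss = 1/(1+K_pos) = 1/5.867 = 0.17.

0.17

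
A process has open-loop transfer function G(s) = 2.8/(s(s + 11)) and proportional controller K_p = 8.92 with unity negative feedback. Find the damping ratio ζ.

ζ = 1.1

1 + K_p·G(s) = 0 gives s² + 11s + 24.98 = 0.
Matching s² + 2ζω_n s + ω_n²: ω_n = √24.98 = 4.998 rad/s and 2ζω_n = 11, so ζ = 11/(2·4.998) = 1.1.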